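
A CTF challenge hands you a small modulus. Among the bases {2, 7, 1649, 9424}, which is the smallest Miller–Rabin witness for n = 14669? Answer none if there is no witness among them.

n − 1 = 14668 = 2^2 · 3667, so s = 2 and d = 3667.
Base 2: x_0 = 2^3667 mod 14669 = 383. x_0 is neither 1 nor 14668, so continue squaring. x_1 = 383^2 mod 14669 = 14668. x_1 ≡ −1, so 2 is not a witness.
Base 7: x_0 = 7^3667 mod 14669 = 1. x_0 = 1, so 7 is not a witness.
Base 1649: x_0 = 1649^3667 mod 14669 = 14668. x_0 = 14668 ≡ −1, so 1649 is not a witness.
Base 9424: x_0 = 9424^3667 mod 14669 = 14286. x_0 is neither 1 nor 14668, so continue squaring. x_1 = 14286^2 mod 14669 = 14668. x_1 ≡ −1, so 9424 is not a witness.
No listed base is a witness for 14669.

none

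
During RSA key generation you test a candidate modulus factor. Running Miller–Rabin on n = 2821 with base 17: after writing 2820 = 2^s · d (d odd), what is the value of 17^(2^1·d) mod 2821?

1

n − 1 = 2820 = 2^2 · 705, so s = 2 and d = 705.
Repeated squaring mod 2821: 17^1 ≡ 17, 17^2 ≡ 289, 17^4 ≡ 1712, 17^8 ≡ 2746, 17^16 ≡ 2804, 17^32 ≡ 289, 17^64 ≡ 1712, 17^128 ≡ 2746, 17^256 ≡ 2804, 17^512 ≡ 289.
705 = 512 + 128 + 64 + 1, so 17^705 ≡ 289·2746·1712·17 ≡ 2820 (mod 2821).
x_0 = 2820.
x_1 = 2820^2 mod 2821 = 1.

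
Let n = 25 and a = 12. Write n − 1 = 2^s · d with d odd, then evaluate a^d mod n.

n − 1 = 24 = 2^3 · 3, so s = 3 and d = 3.
12^3 mod 25 = 3.

3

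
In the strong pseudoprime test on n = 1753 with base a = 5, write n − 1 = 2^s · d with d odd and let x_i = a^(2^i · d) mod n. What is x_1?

1040

n − 1 = 1752 = 2^3 · 219, so s = 3 and d = 219.
x_0 = 5^219 mod 1753 = 190.
x_1 = 190^2 mod 1753 = 1040.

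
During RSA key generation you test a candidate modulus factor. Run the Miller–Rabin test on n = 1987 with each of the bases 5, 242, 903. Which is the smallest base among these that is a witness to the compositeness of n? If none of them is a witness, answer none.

none

n − 1 = 1986 = 2^1 · 993, so s = 1 and d = 993.
Base 5: x_0 = 5^993 mod 1987 = 1986. x_0 = 1986 ≡ −1, so 5 is not a witness.
Base 242: x_0 = 242^993 mod 1987 = 1986. x_0 = 1986 ≡ −1, so 242 is not a witness.
Base 903: x_0 = 903^993 mod 1987 = 1. x_0 = 1, so 903 is not a witness.
No listed base is a witness for 1987.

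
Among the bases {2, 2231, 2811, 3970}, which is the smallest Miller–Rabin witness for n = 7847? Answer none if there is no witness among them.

n − 1 = 7846 = 2^1 · 3923, so s = 1 and d = 3923.
Base 2: x_0 = 2^3923 mod 7847 = 865. x_0 ∉ {1, 7846} and s = 1, so 2 is a Miller–Rabin witness and 7847 is composite.
Base 2231: x_0 = 2231^3923 mod 7847 = 3090. x_0 ∉ {1, 7846} and s = 1, so 2231 is a Miller–Rabin witness and 7847 is composite.
Base 2811: x_0 = 2811^3923 mod 7847 = 7086. x_0 ∉ {1, 7846} and s = 1, so 2811 is a Miller–Rabin witness and 7847 is composite.
Base 3970: x_0 = 3970^3923 mod 7847 = 1709. x_0 ∉ {1, 7846} and s = 1, so 3970 is a Miller–Rabin witness and 7847 is composite.
The smallest witness among the given bases is 2.

2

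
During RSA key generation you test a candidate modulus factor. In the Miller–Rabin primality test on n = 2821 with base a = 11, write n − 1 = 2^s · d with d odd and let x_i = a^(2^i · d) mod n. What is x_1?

1520

n − 1 = 2820 = 2^2 · 705, so s = 2 and d = 705.
x_0 = 11^705 mod 2821 = 1828.
x_1 = 1828^2 mod 2821 = 1520.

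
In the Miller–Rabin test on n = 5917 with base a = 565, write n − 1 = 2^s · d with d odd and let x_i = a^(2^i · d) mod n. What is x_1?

1534

n − 1 = 5916 = 2^2 · 1479, so s = 2 and d = 1479.
x_0 = 565^1479 mod 5917 = 2864.
x_1 = 2864^2 mod 5917 = 1534.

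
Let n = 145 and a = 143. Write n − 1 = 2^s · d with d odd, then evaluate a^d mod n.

68

n − 1 = 144 = 2^4 · 9, so s = 4 and d = 9.
Repeated squaring mod 145: 143^1 ≡ 143, 143^2 ≡ 4, 143^4 ≡ 16, 143^8 ≡ 111.
9 = 8 + 1, so 143^9 ≡ 111·143 ≡ 68 (mod 145).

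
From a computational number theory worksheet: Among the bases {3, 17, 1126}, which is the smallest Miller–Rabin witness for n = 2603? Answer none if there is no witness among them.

3

n − 1 = 2602 = 2^1 · 1301, so s = 1 and d = 1301.
Base 3: x_0 = 3^1301 mod 2603 = 319. x_0 ∉ {1, 2602} and s = 1, so 3 is a Miller–Rabin witness and 2603 is composite.
Base 17: x_0 = 17^1301 mod 2603 = 2457. x_0 ∉ {1, 2602} and s = 1, so 17 is a Miller–Rabin witness and 2603 is composite.
Base 1126: x_0 = 1126^1301 mod 2603 = 1605. x_0 ∉ {1, 2602} and s = 1, so 1126 is a Miller–Rabin witness and 2603 is composite.
The smallest witness among the given bases is 3.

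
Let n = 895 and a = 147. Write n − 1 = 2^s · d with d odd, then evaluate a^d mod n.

308

n − 1 = 894 = 2^1 · 447, so s = 1 and d = 447.
147^447 mod 895 = 308.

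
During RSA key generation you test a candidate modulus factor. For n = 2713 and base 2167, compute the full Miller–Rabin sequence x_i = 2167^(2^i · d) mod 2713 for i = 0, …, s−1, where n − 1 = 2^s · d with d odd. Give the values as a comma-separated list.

n − 1 = 2712 = 2^3 · 339, so s = 3 and d = 339.
x_0 = 2167^339 mod 2713 = 887.
x_1 = 887^2 mod 2713 = 2712.
x_2 = 2712^2 mod 2713 = 1.

887, 2712, 1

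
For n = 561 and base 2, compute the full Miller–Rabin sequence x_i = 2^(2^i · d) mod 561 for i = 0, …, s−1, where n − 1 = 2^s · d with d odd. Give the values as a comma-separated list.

263, 166, 67, 1

n − 1 = 560 = 2^4 · 35, so s = 4 and d = 35.
x_0 = 2^35 mod 561 = 263.
x_1 = 263^2 mod 561 = 166.
x_2 = 166^2 mod 561 = 67.
x_3 = 67^2 mod 561 = 1.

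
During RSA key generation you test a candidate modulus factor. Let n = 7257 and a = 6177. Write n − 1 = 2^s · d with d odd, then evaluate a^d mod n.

1110

n − 1 = 7256 = 2^3 · 907, so s = 3 and d = 907.
By repeated squaring, 6177^907 ≡ 1110 (mod 7257).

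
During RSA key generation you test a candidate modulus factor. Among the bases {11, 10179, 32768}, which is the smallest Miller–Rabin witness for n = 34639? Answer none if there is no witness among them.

n − 1 = 34638 = 2^1 · 17319, so s = 1 and d = 17319.
Base 11: x_0 = 11^17319 mod 34639 = 33275. x_0 ∉ {1, 34638} and s = 1, so 11 is a Miller–Rabin witness and 34639 is composite.
Base 10179: x_0 = 10179^17319 mod 34639 = 4513. x_0 ∉ {1, 34638} and s = 1, so 10179 is a Miller–Rabin witness and 34639 is composite.
Base 32768: x_0 = 32768^17319 mod 34639 = 22890. x_0 ∉ {1, 34638} and s = 1, so 32768 is a Miller–Rabin witness and 34639 is composite.
The smallest witness among the given bases is 11.

11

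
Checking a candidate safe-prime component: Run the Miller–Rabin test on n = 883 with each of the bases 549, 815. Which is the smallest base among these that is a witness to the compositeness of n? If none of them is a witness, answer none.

none

n − 1 = 882 = 2^1 · 441, so s = 1 and d = 441.
Base 549: x_0 = 549^441 mod 883 = 882. x_0 = 882 ≡ −1, so 549 is not a witness.
Base 815: x_0 = 815^441 mod 883 = 882. x_0 = 882 ≡ −1, so 815 is not a witness.
No listed base is a witness for 883.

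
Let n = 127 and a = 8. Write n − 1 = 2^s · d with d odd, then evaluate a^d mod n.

n − 1 = 126 = 2^1 · 63, so s = 1 and d = 63.
8^63 mod 127 = 1.

1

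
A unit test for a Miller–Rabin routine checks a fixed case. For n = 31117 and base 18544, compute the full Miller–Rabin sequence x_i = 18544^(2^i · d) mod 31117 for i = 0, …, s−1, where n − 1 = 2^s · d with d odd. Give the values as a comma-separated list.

n − 1 = 31116 = 2^2 · 7779, so s = 2 and d = 7779.
x_0 = 18544^7779 mod 31117 = 3340.
x_1 = 3340^2 mod 31117 = 15714.

3340, 15714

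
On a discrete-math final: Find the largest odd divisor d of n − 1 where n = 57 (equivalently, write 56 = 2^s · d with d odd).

7

Halving: 56 → 28 → 14 → 7; 7 is odd.
So 56 = 2^3 · 7.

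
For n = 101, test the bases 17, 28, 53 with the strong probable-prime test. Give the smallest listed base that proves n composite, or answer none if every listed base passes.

n − 1 = 100 = 2^2 · 25, so s = 2 and d = 25.
Base 17: x_0 = 17^25 mod 101 = 100. x_0 = 100 ≡ −1, so 17 is not a witness.
Base 28: x_0 = 28^25 mod 101 = 91. x_0 is neither 1 nor 100, so continue squaring. x_1 = 91^2 mod 101 = 100. x_1 ≡ −1, so 28 is not a witness.
Base 53: x_0 = 53^25 mod 101 = 91. x_0 is neither 1 nor 100, so continue squaring. x_1 = 91^2 mod 101 = 100. x_1 ≡ −1, so 53 is not a witness.
No listed base is a witness for 101.

none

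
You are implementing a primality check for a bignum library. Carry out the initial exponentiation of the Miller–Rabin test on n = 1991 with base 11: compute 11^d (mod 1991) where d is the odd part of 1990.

1771

n − 1 = 1990 = 2^1 · 995, so s = 1 and d = 995.
11^995 mod 1991 = 1771.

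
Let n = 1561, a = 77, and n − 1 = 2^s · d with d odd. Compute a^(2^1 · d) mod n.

n − 1 = 1560 = 2^3 · 195, so s = 3 and d = 195.
Repeated squaring mod 1561: 77^1 ≡ 77, 77^2 ≡ 1246, 77^4 ≡ 882, 77^8 ≡ 546, 77^16 ≡ 1526, 77^32 ≡ 1225, 77^64 ≡ 504, 77^128 ≡ 1134.
195 = 128 + 64 + 2 + 1, so 77^195 ≡ 1134·504·1246·77 ≡ 1554 (mod 1561).
x_0 = 1554.
x_1 = 1554^2 mod 1561 = 49.

49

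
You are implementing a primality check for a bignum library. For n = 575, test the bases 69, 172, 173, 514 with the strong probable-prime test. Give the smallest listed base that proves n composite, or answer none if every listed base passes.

69

n − 1 = 574 = 2^1 · 287, so s = 1 and d = 287.
Base 69: x_0 = 69^287 mod 575 = 414. x_0 ∉ {1, 574} and s = 1, so 69 is a Miller–Rabin witness and 575 is composite.
Base 172: x_0 = 172^287 mod 575 = 563. x_0 ∉ {1, 574} and s = 1, so 172 is a Miller–Rabin witness and 575 is composite.
Base 173: x_0 = 173^287 mod 575 = 472. x_0 ∉ {1, 574} and s = 1, so 173 is a Miller–Rabin witness and 575 is composite.
Base 514: x_0 = 514^287 mod 575 = 54. x_0 ∉ {1, 574} and s = 1, so 514 is a Miller–Rabin witness and 575 is composite.
The smallest witness among the given bases is 69.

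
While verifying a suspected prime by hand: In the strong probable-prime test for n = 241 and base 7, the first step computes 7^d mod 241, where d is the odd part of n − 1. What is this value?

111

n − 1 = 240 = 2^4 · 15, so s = 4 and d = 15.
7^15 mod 241 = 111.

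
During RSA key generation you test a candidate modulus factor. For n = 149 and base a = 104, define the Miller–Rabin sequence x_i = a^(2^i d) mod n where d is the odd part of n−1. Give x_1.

n − 1 = 148 = 2^2 · 37, so s = 2 and d = 37.
x_0 = 104^37 mod 149 = 1.
x_1 = 1^2 mod 149 = 1.

1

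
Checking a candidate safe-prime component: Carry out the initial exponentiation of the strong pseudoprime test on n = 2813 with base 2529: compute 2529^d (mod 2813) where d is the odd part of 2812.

n − 1 = 2812 = 2^2 · 703, so s = 2 and d = 703.
2529^703 mod 2813 = 2333.

2333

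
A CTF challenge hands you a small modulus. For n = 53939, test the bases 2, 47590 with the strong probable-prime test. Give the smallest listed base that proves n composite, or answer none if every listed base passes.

none

n − 1 = 53938 = 2^1 · 26969, so s = 1 and d = 26969.
Base 2: x_0 = 2^26969 mod 53939 = 53938. x_0 = 53938 ≡ −1, so 2 is not a witness.
Base 47590: x_0 = 47590^26969 mod 53939 = 53938. x_0 = 53938 ≡ −1, so 47590 is not a witness.
No listed base is a witness for 53939.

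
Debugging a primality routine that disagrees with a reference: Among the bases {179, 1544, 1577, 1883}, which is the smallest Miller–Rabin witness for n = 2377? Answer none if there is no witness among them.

none

n − 1 = 2376 = 2^3 · 297, so s = 3 and d = 297.
Base 179: x_0 = 179^297 mod 2377 = 580. x_0 is neither 1 nor 2376, so continue squaring. x_1 = 580^2 mod 2377 = 1243. x_2 = 1243^2 mod 2377 = 2376. x_2 ≡ −1, so 179 is not a witness.
Base 1544: x_0 = 1544^297 mod 2377 = 580. x_0 is neither 1 nor 2376, so continue squaring. x_1 = 580^2 mod 2377 = 1243. x_2 = 1243^2 mod 2377 = 2376. x_2 ≡ −1, so 1544 is not a witness.
Base 1577: x_0 = 1577^297 mod 2377 = 2376. x_0 = 2376 ≡ −1, so 1577 is not a witness.
Base 1883: x_0 = 1883^297 mod 2377 = 1. x_0 = 1, so 1883 is not a witness.
No listed base is a witness for 2377.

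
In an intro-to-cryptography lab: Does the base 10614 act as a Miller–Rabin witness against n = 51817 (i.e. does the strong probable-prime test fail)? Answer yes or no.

no

n − 1 = 51816 = 2^3 · 6477, so s = 3 and d = 6477.
Repeated squaring mod 51817: 10614^1 ≡ 10614, 10614^2 ≡ 6838, 10614^4 ≡ 19310, 10614^8 ≡ 968, 10614^16 ≡ 4318, 10614^32 ≡ 42821, 10614^64 ≡ 41679, 10614^128 ≡ 25933, 10614^256 ≡ 39463, 10614^512 ≡ 20251, 10614^1024 ≡ 23263, 10614^2048 ≡ 42238, 10614^4096 ≡ 41151.
6477 = 4096 + 2048 + 256 + 64 + 8 + 4 + 1, so 10614^6477 ≡ 41151·42238·39463·41679·968·19310·10614 ≡ 48836 (mod 51817).
x_0 = 10614^6477 mod 51817 = 48836.
x_0 is neither 1 nor 51816, so continue squaring.
x_1 = 48836^2 mod 51817 = 25654.
x_2 = 25654^2 mod 51817 = 51816.
x_2 ≡ −1, so 10614 is not a witness.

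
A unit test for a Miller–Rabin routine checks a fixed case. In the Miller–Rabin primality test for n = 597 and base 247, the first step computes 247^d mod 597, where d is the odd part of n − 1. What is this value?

541

n − 1 = 596 = 2^2 · 149, so s = 2 and d = 149.
Repeated squaring mod 597: 247^1 ≡ 247, 247^2 ≡ 115, 247^4 ≡ 91, 247^8 ≡ 520, 247^16 ≡ 556, 247^32 ≡ 487, 247^64 ≡ 160, 247^128 ≡ 526.
149 = 128 + 16 + 4 + 1, so 247^149 ≡ 526·556·91·247 ≡ 541 (mod 597).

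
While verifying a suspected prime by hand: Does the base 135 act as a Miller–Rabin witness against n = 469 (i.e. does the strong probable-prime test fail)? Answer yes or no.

no

n − 1 = 468 = 2^2 · 117, so s = 2 and d = 117.
x_0 = 135^117 mod 469 = 1.
x_0 = 1, so 135 is not a witness.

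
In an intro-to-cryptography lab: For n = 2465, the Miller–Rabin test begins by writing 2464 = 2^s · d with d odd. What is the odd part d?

Halving: 2464 → 1232 → 616 → 308 → 154 → 77; 77 is odd.
So 2464 = 2^5 · 77.

77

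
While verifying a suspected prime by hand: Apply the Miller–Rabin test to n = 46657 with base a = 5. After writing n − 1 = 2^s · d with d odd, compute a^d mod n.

746

n − 1 = 46656 = 2^6 · 729, so s = 6 and d = 729.
5^729 mod 46657 = 746.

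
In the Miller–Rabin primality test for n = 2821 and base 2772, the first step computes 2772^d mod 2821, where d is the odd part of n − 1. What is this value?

n − 1 = 2820 = 2^2 · 705, so s = 2 and d = 705.
2772^705 mod 2821 = 2107.

2107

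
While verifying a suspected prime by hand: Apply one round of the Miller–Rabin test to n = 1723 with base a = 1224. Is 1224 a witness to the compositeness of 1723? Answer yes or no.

no

n − 1 = 1722 = 2^1 · 861, so s = 1 and d = 861.
Repeated squaring mod 1723: 1224^1 ≡ 1224, 1224^2 ≡ 889, 1224^4 ≡ 1187, 1224^8 ≡ 1278, 1224^16 ≡ 1603, 1224^32 ≡ 616, 1224^64 ≡ 396, 1224^128 ≡ 23, 1224^256 ≡ 529, 1224^512 ≡ 715.
861 = 512 + 256 + 64 + 16 + 8 + 4 + 1, so 1224^861 ≡ 715·529·396·1603·1278·1187·1224 ≡ 1 (mod 1723).
x_0 = 1224^861 mod 1723 = 1.
x_0 = 1, so 1224 is not a witness.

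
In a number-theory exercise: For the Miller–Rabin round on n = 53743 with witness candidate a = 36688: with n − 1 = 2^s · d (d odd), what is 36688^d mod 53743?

40757

n − 1 = 53742 = 2^1 · 26871, so s = 1 and d = 26871.
Repeated squaring mod 53743: 36688^1 ≡ 36688, 36688^2 ≡ 15909, 36688^4 ≡ 20494, 36688^8 ≡ 2491, 36688^16 ≡ 24636, 36688^32 ≡ 12797, 36688^64 ≡ 8288, 36688^128 ≡ 7390, 36688^256 ≡ 9212, 36688^512 ≡ 747, 36688^1024 ≡ 20579, 36688^2048 ≡ 401, 36688^4096 ≡ 53315, 36688^8192 ≡ 21955, 36688^16384 ≡ 1058.
26871 = 16384 + 8192 + 2048 + 128 + 64 + 32 + 16 + 4 + 2 + 1, so 36688^26871 ≡ 1058·21955·401·7390·8288·12797·24636·20494·15909·36688 ≡ 40757 (mod 53743).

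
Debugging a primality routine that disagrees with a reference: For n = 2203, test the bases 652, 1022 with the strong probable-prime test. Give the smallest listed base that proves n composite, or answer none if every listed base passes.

none

n − 1 = 2202 = 2^1 · 1101, so s = 1 and d = 1101.
Base 652: x_0 = 652^1101 mod 2203 = 2202. x_0 = 2202 ≡ −1, so 652 is not a witness.
Base 1022: x_0 = 1022^1101 mod 2203 = 1. x_0 = 1, so 1022 is not a witness.
No listed base is a witness for 2203.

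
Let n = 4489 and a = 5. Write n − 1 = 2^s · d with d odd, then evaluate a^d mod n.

n − 1 = 4488 = 2^3 · 561, so s = 3 and d = 561.
Repeated squaring mod 4489: 5^1 ≡ 5, 5^2 ≡ 25, 5^4 ≡ 625, 5^8 ≡ 82, 5^16 ≡ 2235, 5^32 ≡ 3457, 5^64 ≡ 1131, 5^128 ≡ 4285, 5^256 ≡ 1215, 5^512 ≡ 3833.
561 = 512 + 32 + 16 + 1, so 5^561 ≡ 3833·3457·2235·5 ≡ 2076 (mod 4489).

2076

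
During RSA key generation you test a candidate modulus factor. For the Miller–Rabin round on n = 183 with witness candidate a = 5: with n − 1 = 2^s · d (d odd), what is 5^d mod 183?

n − 1 = 182 = 2^1 · 91, so s = 1 and d = 91.
5^91 mod 183 = 5.

5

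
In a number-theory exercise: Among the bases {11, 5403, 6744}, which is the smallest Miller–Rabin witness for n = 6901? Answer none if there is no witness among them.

11

n − 1 = 6900 = 2^2 · 1725, so s = 2 and d = 1725.
Base 11: x_0 = 11^1725 mod 6901 = 5837. x_0 is neither 1 nor 6900, so continue squaring. x_1 = 5837^2 mod 6901 = 332. Reached i = s−1 = 1 without hitting −1: 11 is a Miller–Rabin witness and 6901 is composite.
Base 5403: x_0 = 5403^1725 mod 6901 = 5767. x_0 is neither 1 nor 6900, so continue squaring. x_1 = 5767^2 mod 6901 = 2370. Reached i = s−1 = 1 without hitting −1: 5403 is a Miller–Rabin witness and 6901 is composite.
Base 6744: x_0 = 6744^1725 mod 6901 = 3201. x_0 is neither 1 nor 6900, so continue squaring. x_1 = 3201^2 mod 6901 = 5317. Reached i = s−1 = 1 without hitting −1: 6744 is a Miller–Rabin witness and 6901 is composite.
The smallest witness among the given bases is 11.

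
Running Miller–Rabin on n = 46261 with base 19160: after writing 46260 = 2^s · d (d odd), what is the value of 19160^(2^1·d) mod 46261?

n − 1 = 46260 = 2^2 · 11565, so s = 2 and d = 11565.
x_0 = 19160^11565 mod 46261 = 7746.
x_1 = 7746^2 mod 46261 = 46260.

46260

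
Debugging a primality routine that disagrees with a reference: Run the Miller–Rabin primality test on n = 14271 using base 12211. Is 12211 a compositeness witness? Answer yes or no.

n − 1 = 14270 = 2^1 · 7135, so s = 1 and d = 7135.
x_0 = 12211^7135 mod 14271 = 4543.
x_0 ∉ {1, 14270} and s = 1, so 12211 is a Miller–Rabin witness and 14271 is composite.

yes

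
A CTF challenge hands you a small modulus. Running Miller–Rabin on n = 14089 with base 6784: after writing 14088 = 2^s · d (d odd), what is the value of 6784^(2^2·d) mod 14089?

10358

n − 1 = 14088 = 2^3 · 1761, so s = 3 and d = 1761.
x_0 = 6784^1761 mod 14089 = 3059.
x_1 = 3059^2 mod 14089 = 2385.
x_2 = 2385^2 mod 14089 = 10358.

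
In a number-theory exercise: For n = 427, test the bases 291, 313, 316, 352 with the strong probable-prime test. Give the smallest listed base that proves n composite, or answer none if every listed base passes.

313

n − 1 = 426 = 2^1 · 213, so s = 1 and d = 213.
Base 291: x_0 = 291^213 mod 427 = 1. x_0 = 1, so 291 is not a witness.
Base 313: x_0 = 313^213 mod 427 = 342. x_0 ∉ {1, 426} and s = 1, so 313 is a Miller–Rabin witness and 427 is composite.
Base 316: x_0 = 316^213 mod 427 = 316. x_0 ∉ {1, 426} and s = 1, so 316 is a Miller–Rabin witness and 427 is composite.
Base 352: x_0 = 352^213 mod 427 = 1. x_0 = 1, so 352 is not a witness.
The smallest witness among the given bases is 313.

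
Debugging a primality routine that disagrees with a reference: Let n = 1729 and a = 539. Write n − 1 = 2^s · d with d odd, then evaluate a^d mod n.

n − 1 = 1728 = 2^6 · 27, so s = 6 and d = 27.
Repeated squaring mod 1729: 539^1 ≡ 539, 539^2 ≡ 49, 539^4 ≡ 672, 539^8 ≡ 315, 539^16 ≡ 672.
27 = 16 + 8 + 2 + 1, so 539^27 ≡ 672·315·49·539 ≡ 476 (mod 1729).

476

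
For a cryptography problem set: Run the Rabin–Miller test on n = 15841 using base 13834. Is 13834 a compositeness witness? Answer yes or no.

n − 1 = 15840 = 2^5 · 495, so s = 5 and d = 495.
x_0 = 13834^495 mod 15841 = 1.
x_0 = 1, so 13834 is not a witness.

no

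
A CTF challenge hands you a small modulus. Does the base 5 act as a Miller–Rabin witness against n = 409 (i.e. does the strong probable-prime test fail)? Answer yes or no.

n − 1 = 408 = 2^3 · 51, so s = 3 and d = 51.
x_0 = 5^51 mod 409 = 1.
x_0 = 1, so 5 is not a witness.

no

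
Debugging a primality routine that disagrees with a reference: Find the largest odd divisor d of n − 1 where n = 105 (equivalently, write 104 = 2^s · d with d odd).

13

Halving: 104 → 52 → 26 → 13; 13 is odd.
So 104 = 2^3 · 13.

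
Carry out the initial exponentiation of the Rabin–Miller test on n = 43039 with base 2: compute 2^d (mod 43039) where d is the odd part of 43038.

33347

n − 1 = 43038 = 2^1 · 21519, so s = 1 and d = 21519.
2^21519 mod 43039 = 33347.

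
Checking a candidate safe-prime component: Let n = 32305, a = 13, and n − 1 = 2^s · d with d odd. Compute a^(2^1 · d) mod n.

n − 1 = 32304 = 2^4 · 2019, so s = 4 and d = 2019.
x_0 = 13^2019 mod 32305 = 24492.
x_1 = 24492^2 mod 32305 = 18824.

18824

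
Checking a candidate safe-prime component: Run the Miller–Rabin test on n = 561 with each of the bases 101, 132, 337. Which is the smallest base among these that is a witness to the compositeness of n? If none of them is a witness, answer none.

n − 1 = 560 = 2^4 · 35, so s = 4 and d = 35.
Base 101: x_0 = 101^35 mod 561 = 560. x_0 = 560 ≡ −1, so 101 is not a witness.
Base 132: x_0 = 132^35 mod 561 = 429. x_0 is neither 1 nor 560, so continue squaring. x_1 = 429^2 mod 561 = 33. x_2 = 33^2 mod 561 = 528. x_3 = 528^2 mod 561 = 528. Reached i = s−1 = 3 without hitting −1: 132 is a Miller–Rabin witness and 561 is composite.
Base 337: x_0 = 337^35 mod 561 = 109. x_0 is neither 1 nor 560, so continue squaring. x_1 = 109^2 mod 561 = 100. x_2 = 100^2 mod 561 = 463. x_3 = 463^2 mod 561 = 67. Reached i = s−1 = 3 without hitting −1: 337 is a Miller–Rabin witness and 561 is composite.
The smallest witness among the given bases is 132.

132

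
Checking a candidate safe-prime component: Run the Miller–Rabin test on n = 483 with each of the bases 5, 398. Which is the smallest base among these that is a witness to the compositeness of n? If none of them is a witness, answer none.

5

n − 1 = 482 = 2^1 · 241, so s = 1 and d = 241.
Base 5: x_0 = 5^241 mod 483 = 152. x_0 ∉ {1, 482} and s = 1, so 5 is a Miller–Rabin witness and 483 is composite.
Base 398: x_0 = 398^241 mod 483 = 125. x_0 ∉ {1, 482} and s = 1, so 398 is a Miller–Rabin witness and 483 is composite.
The smallest witness among the given bases is 5.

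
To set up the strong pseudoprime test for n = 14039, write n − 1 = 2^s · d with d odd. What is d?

7019

Halving: 14038 → 7019; 7019 is odd.
So 14038 = 2^1 · 7019.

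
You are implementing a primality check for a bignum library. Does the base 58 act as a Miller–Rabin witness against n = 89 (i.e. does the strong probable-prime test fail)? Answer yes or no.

no

n − 1 = 88 = 2^3 · 11, so s = 3 and d = 11.
x_0 = 58^11 mod 89 = 12.
x_0 is neither 1 nor 88, so continue squaring.
x_1 = 12^2 mod 89 = 55.
x_2 = 55^2 mod 89 = 88.
x_2 ≡ −1, so 58 is not a witness.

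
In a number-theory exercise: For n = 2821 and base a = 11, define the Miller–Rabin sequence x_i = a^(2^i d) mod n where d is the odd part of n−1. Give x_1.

n − 1 = 2820 = 2^2 · 705, so s = 2 and d = 705.
x_0 = 11^705 mod 2821 = 1828.
x_1 = 1828^2 mod 2821 = 1520.

1520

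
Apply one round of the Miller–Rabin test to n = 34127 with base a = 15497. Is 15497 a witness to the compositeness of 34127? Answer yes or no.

n − 1 = 34126 = 2^1 · 17063, so s = 1 and d = 17063.
x_0 = 15497^17063 mod 34127 = 34126.
x_0 = 34126 ≡ −1, so 15497 is not a witness.

no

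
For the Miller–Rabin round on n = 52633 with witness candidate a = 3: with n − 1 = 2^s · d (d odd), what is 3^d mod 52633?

3604

n − 1 = 52632 = 2^3 · 6579, so s = 3 and d = 6579.
3^6579 mod 52633 = 3604.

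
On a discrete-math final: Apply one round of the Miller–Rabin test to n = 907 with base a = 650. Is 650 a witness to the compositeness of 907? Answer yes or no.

no

n − 1 = 906 = 2^1 · 453, so s = 1 and d = 453.
x_0 = 650^453 mod 907 = 906.
x_0 = 906 ≡ −1, so 650 is not a witness.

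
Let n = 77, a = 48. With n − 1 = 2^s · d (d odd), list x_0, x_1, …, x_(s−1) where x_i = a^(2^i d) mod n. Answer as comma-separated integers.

69, 64

n − 1 = 76 = 2^2 · 19, so s = 2 and d = 19.
x_0 = 48^19 mod 77 = 69.
x_1 = 69^2 mod 77 = 64.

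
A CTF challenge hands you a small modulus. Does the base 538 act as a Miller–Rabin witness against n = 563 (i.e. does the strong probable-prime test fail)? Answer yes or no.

n − 1 = 562 = 2^1 · 281, so s = 1 and d = 281.
x_0 = 538^281 mod 563 = 562.
x_0 = 562 ≡ −1, so 538 is not a witness.

no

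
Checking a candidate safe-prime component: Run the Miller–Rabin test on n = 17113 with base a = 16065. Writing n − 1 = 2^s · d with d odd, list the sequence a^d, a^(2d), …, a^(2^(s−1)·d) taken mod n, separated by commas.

10680, 4255, 16584

n − 1 = 17112 = 2^3 · 2139, so s = 3 and d = 2139.
x_0 = 16065^2139 mod 17113 = 10680.
x_1 = 10680^2 mod 17113 = 4255.
x_2 = 4255^2 mod 17113 = 16584.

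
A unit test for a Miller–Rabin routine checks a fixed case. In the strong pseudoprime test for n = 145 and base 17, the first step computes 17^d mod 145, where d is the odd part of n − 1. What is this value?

17

n − 1 = 144 = 2^4 · 9, so s = 4 and d = 9.
17^9 mod 145 = 17.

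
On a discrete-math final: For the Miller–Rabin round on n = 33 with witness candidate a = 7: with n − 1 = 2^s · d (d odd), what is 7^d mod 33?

7

n − 1 = 32 = 2^5 · 1, so s = 5 and d = 1.
7^1 mod 33 = 7.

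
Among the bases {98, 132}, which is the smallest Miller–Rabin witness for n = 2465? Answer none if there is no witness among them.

n − 1 = 2464 = 2^5 · 77, so s = 5 and d = 77.
Base 98: x_0 = 98^77 mod 2465 = 2308. x_0 is neither 1 nor 2464, so continue squaring. x_1 = 2308^2 mod 2465 = 2464. x_1 ≡ −1, so 98 is not a witness.
Base 132: x_0 = 132^77 mod 2465 = 2002. x_0 is neither 1 nor 2464, so continue squaring. x_1 = 2002^2 mod 2465 = 2379. x_2 = 2379^2 mod 2465 = 1. x_2 = 1 but x_1 ≠ ±1, a nontrivial square root of 1 — 132 is a witness and 2465 is composite.
The smallest witness among the given bases is 132.

132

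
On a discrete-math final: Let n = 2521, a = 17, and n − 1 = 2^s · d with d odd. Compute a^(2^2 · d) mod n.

n − 1 = 2520 = 2^3 · 315, so s = 3 and d = 315.
x_0 = 17^315 mod 2521 = 1316.
x_1 = 1316^2 mod 2521 = 2450.
x_2 = 2450^2 mod 2521 = 2520.

2520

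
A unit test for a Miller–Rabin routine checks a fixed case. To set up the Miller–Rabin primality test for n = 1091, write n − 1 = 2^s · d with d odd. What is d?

545

Halving: 1090 → 545; 545 is odd.
So 1090 = 2^1 · 545.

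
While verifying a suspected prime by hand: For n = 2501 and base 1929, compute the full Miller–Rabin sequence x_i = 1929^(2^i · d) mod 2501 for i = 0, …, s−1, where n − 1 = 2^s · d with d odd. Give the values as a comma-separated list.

n − 1 = 2500 = 2^2 · 625, so s = 2 and d = 625.
x_0 = 1929^625 mod 2501 = 2451.
x_1 = 2451^2 mod 2501 = 2500.

2451, 2500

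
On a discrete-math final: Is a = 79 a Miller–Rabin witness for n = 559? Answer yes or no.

no

n − 1 = 558 = 2^1 · 279, so s = 1 and d = 279.
x_0 = 79^279 mod 559 = 1.
x_0 = 1, so 79 is not a witness.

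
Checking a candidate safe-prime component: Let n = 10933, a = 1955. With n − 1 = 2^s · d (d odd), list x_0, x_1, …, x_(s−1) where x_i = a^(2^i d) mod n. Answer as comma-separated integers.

824, 1130

n − 1 = 10932 = 2^2 · 2733, so s = 2 and d = 2733.
x_0 = 1955^2733 mod 10933 = 824.
x_1 = 824^2 mod 10933 = 1130.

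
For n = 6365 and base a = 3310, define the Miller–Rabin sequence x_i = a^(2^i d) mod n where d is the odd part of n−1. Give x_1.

5375

n − 1 = 6364 = 2^2 · 1591, so s = 2 and d = 1591.
x_0 = 3310^1591 mod 6365 = 3730.
x_1 = 3730^2 mod 6365 = 5375.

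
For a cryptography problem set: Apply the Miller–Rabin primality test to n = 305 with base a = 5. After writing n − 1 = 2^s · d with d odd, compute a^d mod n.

n − 1 = 304 = 2^4 · 19, so s = 4 and d = 19.
Repeated squaring mod 305: 5^1 ≡ 5, 5^2 ≡ 25, 5^4 ≡ 15, 5^8 ≡ 225, 5^16 ≡ 300.
19 = 16 + 2 + 1, so 5^19 ≡ 300·25·5 ≡ 290 (mod 305).

290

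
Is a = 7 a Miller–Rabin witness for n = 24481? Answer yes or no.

no

n − 1 = 24480 = 2^5 · 765, so s = 5 and d = 765.
x_0 = 7^765 mod 24481 = 11760.
x_0 is neither 1 nor 24480, so continue squaring.
x_1 = 11760^2 mod 24481 = 4431.
x_2 = 4431^2 mod 24481 = 24480.
x_2 ≡ −1, so 7 is not a witness.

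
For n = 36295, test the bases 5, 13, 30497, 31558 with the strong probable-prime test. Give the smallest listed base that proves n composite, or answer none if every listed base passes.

5

n − 1 = 36294 = 2^1 · 18147, so s = 1 and d = 18147.
Base 5: x_0 = 5^18147 mod 36295 = 17975. x_0 ∉ {1, 36294} and s = 1, so 5 is a Miller–Rabin witness and 36295 is composite.
Base 13: x_0 = 13^18147 mod 36295 = 2197. x_0 ∉ {1, 36294} and s = 1, so 13 is a Miller–Rabin witness and 36295 is composite.
Base 30497: x_0 = 30497^18147 mod 36295 = 31058. x_0 ∉ {1, 36294} and s = 1, so 30497 is a Miller–Rabin witness and 36295 is composite.
Base 31558: x_0 = 31558^18147 mod 36295 = 28232. x_0 ∉ {1, 36294} and s = 1, so 31558 is a Miller–Rabin witness and 36295 is composite.
The smallest witness among the given bases is 5.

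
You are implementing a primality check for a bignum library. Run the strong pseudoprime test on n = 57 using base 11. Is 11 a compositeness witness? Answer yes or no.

n − 1 = 56 = 2^3 · 7, so s = 3 and d = 7.
Repeated squaring mod 57: 11^1 ≡ 11, 11^2 ≡ 7, 11^4 ≡ 49.
7 = 4 + 2 + 1, so 11^7 ≡ 49·7·11 ≡ 11 (mod 57).
x_0 = 11^7 mod 57 = 11.
x_0 is neither 1 nor 56, so continue squaring.
x_1 = 11^2 mod 57 = 7.
x_2 = 7^2 mod 57 = 49.
Reached i = s−1 = 2 without hitting −1: 11 is a Miller–Rabin witness and 57 is composite.

yes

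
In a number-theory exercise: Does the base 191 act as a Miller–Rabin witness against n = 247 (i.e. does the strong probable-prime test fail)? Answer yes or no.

no

n − 1 = 246 = 2^1 · 123, so s = 1 and d = 123.
x_0 = 191^123 mod 247 = 1.
x_0 = 1, so 191 is not a witness.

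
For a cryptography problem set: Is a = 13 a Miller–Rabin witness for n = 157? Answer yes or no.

n − 1 = 156 = 2^2 · 39, so s = 2 and d = 39.
x_0 = 13^39 mod 157 = 156.
x_0 = 156 ≡ −1, so 13 is not a witness.

no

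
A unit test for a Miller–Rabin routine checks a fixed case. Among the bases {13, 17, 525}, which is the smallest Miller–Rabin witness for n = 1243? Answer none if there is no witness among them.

13

n − 1 = 1242 = 2^1 · 621, so s = 1 and d = 621.
Base 13: x_0 = 13^621 mod 1243 = 992. x_0 ∉ {1, 1242} and s = 1, so 13 is a Miller–Rabin witness and 1243 is composite.
Base 17: x_0 = 17^621 mod 1243 = 666. x_0 ∉ {1, 1242} and s = 1, so 17 is a Miller–Rabin witness and 1243 is composite.
Base 525: x_0 = 525^621 mod 1243 = 756. x_0 ∉ {1, 1242} and s = 1, so 525 is a Miller–Rabin witness and 1243 is composite.
The smallest witness among the given bases is 13.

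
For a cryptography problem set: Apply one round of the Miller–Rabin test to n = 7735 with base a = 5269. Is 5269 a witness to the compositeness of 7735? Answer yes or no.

n − 1 = 7734 = 2^1 · 3867, so s = 1 and d = 3867.
x_0 = 5269^3867 mod 7735 = 7734.
x_0 = 7734 ≡ −1, so 5269 is not a witness.

no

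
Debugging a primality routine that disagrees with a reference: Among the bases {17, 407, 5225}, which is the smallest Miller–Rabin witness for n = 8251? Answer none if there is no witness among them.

17

n − 1 = 8250 = 2^1 · 4125, so s = 1 and d = 4125.
Base 17: x_0 = 17^4125 mod 8251 = 6372. x_0 ∉ {1, 8250} and s = 1, so 17 is a Miller–Rabin witness and 8251 is composite.
Base 407: x_0 = 407^4125 mod 8251 = 222. x_0 ∉ {1, 8250} and s = 1, so 407 is a Miller–Rabin witness and 8251 is composite.
Base 5225: x_0 = 5225^4125 mod 8251 = 191. x_0 ∉ {1, 8250} and s = 1, so 5225 is a Miller–Rabin witness and 8251 is composite.
The smallest witness among the given bases is 17.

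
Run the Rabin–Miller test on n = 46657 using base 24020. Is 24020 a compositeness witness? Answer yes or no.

n − 1 = 46656 = 2^6 · 729, so s = 6 and d = 729.
By repeated squaring, 24020^729 ≡ 1 (mod 46657).
x_0 = 24020^729 mod 46657 = 1.
x_0 = 1, so 24020 is not a witness.

no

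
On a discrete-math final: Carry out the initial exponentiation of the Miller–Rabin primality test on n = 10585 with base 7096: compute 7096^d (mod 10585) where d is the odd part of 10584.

n − 1 = 10584 = 2^3 · 1323, so s = 3 and d = 1323.
Repeated squaring mod 10585: 7096^1 ≡ 7096, 7096^2 ≡ 371, 7096^4 ≡ 36, 7096^8 ≡ 1296, 7096^16 ≡ 7186, 7096^32 ≡ 4966, 7096^64 ≡ 8691, 7096^128 ≡ 9506, 7096^256 ≡ 10476, 7096^512 ≡ 1296, 7096^1024 ≡ 7186.
1323 = 1024 + 256 + 32 + 8 + 2 + 1, so 7096^1323 ≡ 7186·10476·4966·1296·371·7096 ≡ 1596 (mod 10585).

1596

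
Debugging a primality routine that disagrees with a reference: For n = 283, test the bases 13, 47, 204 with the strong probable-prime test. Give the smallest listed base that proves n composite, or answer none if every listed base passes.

none

n − 1 = 282 = 2^1 · 141, so s = 1 and d = 141.
Base 13: x_0 = 13^141 mod 283 = 1. x_0 = 1, so 13 is not a witness.
Base 47: x_0 = 47^141 mod 283 = 282. x_0 = 282 ≡ −1, so 47 is not a witness.
Base 204: x_0 = 204^141 mod 283 = 1. x_0 = 1, so 204 is not a witness.
No listed base is a witness for 283.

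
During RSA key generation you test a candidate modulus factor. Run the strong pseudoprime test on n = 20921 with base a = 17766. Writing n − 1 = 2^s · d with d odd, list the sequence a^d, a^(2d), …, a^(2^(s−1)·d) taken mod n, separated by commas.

9934, 20920, 1

n − 1 = 20920 = 2^3 · 2615, so s = 3 and d = 2615.
x_0 = 17766^2615 mod 20921 = 9934.
x_1 = 9934^2 mod 20921 = 20920.
x_2 = 20920^2 mod 20921 = 1.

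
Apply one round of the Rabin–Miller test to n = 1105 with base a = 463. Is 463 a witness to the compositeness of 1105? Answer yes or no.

n − 1 = 1104 = 2^4 · 69, so s = 4 and d = 69.
Repeated squaring mod 1105: 463^1 ≡ 463, 463^2 ≡ 1104, 463^4 ≡ 1, 463^8 ≡ 1, 463^16 ≡ 1, 463^32 ≡ 1, 463^64 ≡ 1.
69 = 64 + 4 + 1, so 463^69 ≡ 1·1·463 ≡ 463 (mod 1105).
x_0 = 463^69 mod 1105 = 463.
x_0 is neither 1 nor 1104, so continue squaring.
x_1 = 463^2 mod 1105 = 1104.
x_1 ≡ −1, so 463 is not a witness.

no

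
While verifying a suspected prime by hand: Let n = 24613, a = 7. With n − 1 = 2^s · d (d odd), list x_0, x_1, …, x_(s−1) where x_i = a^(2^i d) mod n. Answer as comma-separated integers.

n − 1 = 24612 = 2^2 · 6153, so s = 2 and d = 6153.
x_0 = 7^6153 mod 24613 = 2004.
x_1 = 2004^2 mod 24613 = 4097.

2004, 4097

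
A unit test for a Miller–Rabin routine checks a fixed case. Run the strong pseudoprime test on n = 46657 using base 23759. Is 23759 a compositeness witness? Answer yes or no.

n − 1 = 46656 = 2^6 · 729, so s = 6 and d = 729.
x_0 = 23759^729 mod 46657 = 5260.
x_0 is neither 1 nor 46656, so continue squaring.
x_1 = 5260^2 mod 46657 = 46656.
x_1 ≡ −1, so 23759 is not a witness.

no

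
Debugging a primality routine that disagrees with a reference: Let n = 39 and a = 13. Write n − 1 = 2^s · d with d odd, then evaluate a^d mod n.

13

n − 1 = 38 = 2^1 · 19, so s = 1 and d = 19.
Repeated squaring mod 39: 13^1 ≡ 13, 13^2 ≡ 13, 13^4 ≡ 13, 13^8 ≡ 13, 13^16 ≡ 13.
19 = 16 + 2 + 1, so 13^19 ≡ 13·13·13 ≡ 13 (mod 39).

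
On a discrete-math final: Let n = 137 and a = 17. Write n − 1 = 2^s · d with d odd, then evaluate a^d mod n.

37

n − 1 = 136 = 2^3 · 17, so s = 3 and d = 17.
Repeated squaring mod 137: 17^1 ≡ 17, 17^2 ≡ 15, 17^4 ≡ 88, 17^8 ≡ 72, 17^16 ≡ 115.
17 = 16 + 1, so 17^17 ≡ 115·17 ≡ 37 (mod 137).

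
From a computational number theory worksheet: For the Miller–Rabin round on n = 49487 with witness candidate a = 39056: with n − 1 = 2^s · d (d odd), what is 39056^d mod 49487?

n − 1 = 49486 = 2^1 · 24743, so s = 1 and d = 24743.
39056^24743 mod 49487 = 6676.

6676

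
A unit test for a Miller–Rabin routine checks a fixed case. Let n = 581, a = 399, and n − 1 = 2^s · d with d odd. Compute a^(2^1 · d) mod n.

112

n − 1 = 580 = 2^2 · 145, so s = 2 and d = 145.
x_0 = 399^145 mod 581 = 434.
x_1 = 434^2 mod 581 = 112.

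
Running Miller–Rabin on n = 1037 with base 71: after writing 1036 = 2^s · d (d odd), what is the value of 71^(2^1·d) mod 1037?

899

n − 1 = 1036 = 2^2 · 259, so s = 2 and d = 259.
x_0 = 71^259 mod 1037 = 44.
x_1 = 44^2 mod 1037 = 899.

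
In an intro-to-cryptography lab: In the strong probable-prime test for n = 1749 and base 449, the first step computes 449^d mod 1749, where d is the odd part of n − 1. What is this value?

1577

n − 1 = 1748 = 2^2 · 437, so s = 2 and d = 437.
449^437 mod 1749 = 1577.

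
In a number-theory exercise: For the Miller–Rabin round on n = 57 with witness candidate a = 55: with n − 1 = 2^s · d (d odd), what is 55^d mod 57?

n − 1 = 56 = 2^3 · 7, so s = 3 and d = 7.
Repeated squaring mod 57: 55^1 ≡ 55, 55^2 ≡ 4, 55^4 ≡ 16.
7 = 4 + 2 + 1, so 55^7 ≡ 16·4·55 ≡ 43 (mod 57).

43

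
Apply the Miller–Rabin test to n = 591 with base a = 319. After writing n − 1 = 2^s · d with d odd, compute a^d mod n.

469

n − 1 = 590 = 2^1 · 295, so s = 1 and d = 295.
319^295 mod 591 = 469.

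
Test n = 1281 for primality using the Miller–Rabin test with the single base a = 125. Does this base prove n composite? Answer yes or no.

n − 1 = 1280 = 2^8 · 5, so s = 8 and d = 5.
Repeated squaring mod 1281: 125^1 ≡ 125, 125^2 ≡ 253, 125^4 ≡ 1240.
5 = 4 + 1, so 125^5 ≡ 1240·125 ≡ 1280 (mod 1281).
x_0 = 125^5 mod 1281 = 1280.
x_0 = 1280 ≡ −1, so 125 is not a witness.

no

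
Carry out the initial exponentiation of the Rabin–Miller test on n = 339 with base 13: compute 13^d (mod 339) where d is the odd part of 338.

13

n − 1 = 338 = 2^1 · 169, so s = 1 and d = 169.
Repeated squaring mod 339: 13^1 ≡ 13, 13^2 ≡ 169, 13^4 ≡ 85, 13^8 ≡ 106, 13^16 ≡ 49, 13^32 ≡ 28, 13^64 ≡ 106, 13^128 ≡ 49.
169 = 128 + 32 + 8 + 1, so 13^169 ≡ 49·28·106·13 ≡ 13 (mod 339).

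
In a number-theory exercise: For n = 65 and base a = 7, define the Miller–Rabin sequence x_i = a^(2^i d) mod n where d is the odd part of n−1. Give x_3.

16

n − 1 = 64 = 2^6 · 1, so s = 6 and d = 1.
x_0 = 7^1 mod 65 = 7.
x_1 = 7^2 mod 65 = 49.
x_2 = 49^2 mod 65 = 61.
x_3 = 61^2 mod 65 = 16.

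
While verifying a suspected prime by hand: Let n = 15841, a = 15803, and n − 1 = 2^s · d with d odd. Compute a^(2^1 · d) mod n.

218

n − 1 = 15840 = 2^5 · 495, so s = 5 and d = 495.
x_0 = 15803^495 mod 15841 = 5083.
x_1 = 5083^2 mod 15841 = 218.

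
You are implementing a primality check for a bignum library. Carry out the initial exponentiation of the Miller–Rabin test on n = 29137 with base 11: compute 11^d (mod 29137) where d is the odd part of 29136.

n − 1 = 29136 = 2^4 · 1821, so s = 4 and d = 1821.
11^1821 mod 29137 = 29136.

29136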